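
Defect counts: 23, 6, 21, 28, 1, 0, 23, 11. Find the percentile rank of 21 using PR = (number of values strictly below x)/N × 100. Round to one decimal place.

N = 8.
Strictly below 21: 4. Equal to 21: 1.
PR = 4/8 × 100 = 50.0

50.0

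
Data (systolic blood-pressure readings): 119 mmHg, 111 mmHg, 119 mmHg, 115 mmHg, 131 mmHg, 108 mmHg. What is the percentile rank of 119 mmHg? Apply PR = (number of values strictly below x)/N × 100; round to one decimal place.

N = 6.
Strictly below 119: 3. Equal to 119: 2.
PR = 3/6 × 100 = 50.0

50.0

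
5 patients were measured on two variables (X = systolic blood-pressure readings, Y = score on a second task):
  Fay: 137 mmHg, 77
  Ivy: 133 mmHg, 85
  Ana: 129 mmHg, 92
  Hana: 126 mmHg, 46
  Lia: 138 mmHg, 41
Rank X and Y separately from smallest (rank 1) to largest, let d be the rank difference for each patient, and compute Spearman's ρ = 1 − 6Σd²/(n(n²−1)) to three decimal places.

-0.400

Ranks of variable 1: 4, 3, 2, 1, 5
Ranks of variable 2: 3, 4, 5, 2, 1
d = r₁ − r₂: 1, -1, -3, -1, 4
d²: 1, 1, 9, 1, 16; Σd² = 28
ρ = 1 − 6·28/(5·24) = 1 − 168/120 = -0.400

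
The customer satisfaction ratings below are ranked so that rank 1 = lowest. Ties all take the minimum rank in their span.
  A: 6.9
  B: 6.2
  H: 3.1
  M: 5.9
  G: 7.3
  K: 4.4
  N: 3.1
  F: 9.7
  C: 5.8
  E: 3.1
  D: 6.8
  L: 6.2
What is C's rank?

Sorted (ascending): 3.1, 3.1, 3.1, 4.4, 5.8, 5.9, 6.2, 6.2, 6.8, 6.9, 7.3, 9.7
The 3 values of 3.1 occupy positions 1–3 → each gets rank 1.
The 2 values of 6.2 occupy positions 7–8 → each gets rank 7.
C has value 5.8 → rank 5.

5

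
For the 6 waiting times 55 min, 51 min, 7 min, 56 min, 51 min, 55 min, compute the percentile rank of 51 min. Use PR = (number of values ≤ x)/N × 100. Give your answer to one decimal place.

N = 6.
Strictly below 51: 1. Equal to 51: 2.
PR = 3/6 × 100 = 50.0

50.0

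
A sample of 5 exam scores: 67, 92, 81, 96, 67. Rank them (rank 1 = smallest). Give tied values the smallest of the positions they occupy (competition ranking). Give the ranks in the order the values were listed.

1, 4, 3, 5, 1

Sorted (ascending): 67, 67, 81, 92, 96
The 2 values of 67 occupy positions 1–2 → each gets rank 1.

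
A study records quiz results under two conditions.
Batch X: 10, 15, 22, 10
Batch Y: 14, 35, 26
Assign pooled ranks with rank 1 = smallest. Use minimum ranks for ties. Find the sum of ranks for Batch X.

11

Sorted (ascending): 10, 10, 14, 15, 22, 26, 35
The 2 values of 10 occupy positions 1–2 → each gets rank 1.
Batch X values → pooled ranks: 10→1, 15→4, 22→5, 10→1
Rank sum = 1 + 4 + 5 + 1 = 11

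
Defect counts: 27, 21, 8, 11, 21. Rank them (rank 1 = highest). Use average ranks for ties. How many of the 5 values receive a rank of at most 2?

1

Sorted (descending): 27, 21, 21, 11, 8
The 2 values of 21 occupy positions 2–3 → average rank (2+3)/2 = 2.5.
Ranks ≤ 2: {1} → 1 value.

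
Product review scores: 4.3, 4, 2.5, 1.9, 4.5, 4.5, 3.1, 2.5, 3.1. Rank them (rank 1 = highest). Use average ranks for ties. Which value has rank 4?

4

Sorted (descending): 4.5, 4.5, 4.3, 4, 3.1, 3.1, 2.5, 2.5, 1.9
The 2 values of 4.5 occupy positions 1–2 → average rank (1+2)/2 = 1.5.
The 2 values of 3.1 occupy positions 5–6 → average rank (5+6)/2 = 5.5.
The 2 values of 2.5 occupy positions 7–8 → average rank (7+8)/2 = 7.5.
Rank 4 → value 4.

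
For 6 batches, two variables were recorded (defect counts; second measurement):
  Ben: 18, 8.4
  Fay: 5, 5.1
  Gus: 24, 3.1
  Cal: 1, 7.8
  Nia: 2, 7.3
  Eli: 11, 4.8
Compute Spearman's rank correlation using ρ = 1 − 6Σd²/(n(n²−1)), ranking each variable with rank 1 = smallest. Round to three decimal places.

-0.429

Ranks of variable 1: 5, 3, 6, 1, 2, 4
Ranks of variable 2: 6, 3, 1, 5, 4, 2
d = r₁ − r₂: -1, 0, 5, -4, -2, 2
d²: 1, 0, 25, 16, 4, 4; Σd² = 50
ρ = 1 − 6·50/(6·35) = 1 − 300/210 = -0.429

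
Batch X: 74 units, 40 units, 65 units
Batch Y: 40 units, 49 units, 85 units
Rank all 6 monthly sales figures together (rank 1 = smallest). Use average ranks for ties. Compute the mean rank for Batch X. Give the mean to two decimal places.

3.50

Sorted (ascending): 40, 40, 49, 65, 74, 85
The 2 values of 40 occupy positions 1–2 → average rank (1+2)/2 = 1.5.
Batch X values → pooled ranks: 74→5, 40→1.5, 65→4
Mean rank = (5 + 1.5 + 4) / 3 = 3.50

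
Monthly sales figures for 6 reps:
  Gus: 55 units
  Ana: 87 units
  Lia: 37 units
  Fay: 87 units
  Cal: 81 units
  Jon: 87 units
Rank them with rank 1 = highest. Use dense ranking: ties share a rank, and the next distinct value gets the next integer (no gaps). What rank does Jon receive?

1

Sorted (descending): 87, 87, 87, 81, 55, 37
The 3 values of 87 share dense rank 1.
Remaining distinct values take the next consecutive integers.
Jon has value 87 units → rank 1.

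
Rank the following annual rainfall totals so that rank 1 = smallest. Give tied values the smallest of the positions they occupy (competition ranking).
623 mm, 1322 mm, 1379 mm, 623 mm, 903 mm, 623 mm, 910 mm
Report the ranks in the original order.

Sorted (ascending): 623, 623, 623, 903, 910, 1322, 1379
The 3 values of 623 occupy positions 1–3 → each gets rank 1.

1, 6, 7, 1, 4, 1, 5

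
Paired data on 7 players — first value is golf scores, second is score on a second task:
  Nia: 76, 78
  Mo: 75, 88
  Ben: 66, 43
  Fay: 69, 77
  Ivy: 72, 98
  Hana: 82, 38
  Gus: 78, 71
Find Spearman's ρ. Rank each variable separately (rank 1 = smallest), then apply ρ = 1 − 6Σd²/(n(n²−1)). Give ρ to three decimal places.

Ranks of variable 1: 5, 4, 1, 2, 3, 7, 6
Ranks of variable 2: 5, 6, 2, 4, 7, 1, 3
d = r₁ − r₂: 0, -2, -1, -2, -4, 6, 3
d²: 0, 4, 1, 4, 16, 36, 9; Σd² = 70
ρ = 1 − 6·70/(7·48) = 1 − 420/336 = -0.250

-0.250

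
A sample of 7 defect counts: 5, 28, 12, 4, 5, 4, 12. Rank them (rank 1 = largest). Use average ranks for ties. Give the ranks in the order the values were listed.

Sorted (descending): 28, 12, 12, 5, 5, 4, 4
The 2 values of 12 occupy positions 2–3 → average rank (2+3)/2 = 2.5.
The 2 values of 5 occupy positions 4–5 → average rank (4+5)/2 = 4.5.
The 2 values of 4 occupy positions 6–7 → average rank (6+7)/2 = 6.5.

4.5, 1, 2.5, 6.5, 4.5, 6.5, 2.5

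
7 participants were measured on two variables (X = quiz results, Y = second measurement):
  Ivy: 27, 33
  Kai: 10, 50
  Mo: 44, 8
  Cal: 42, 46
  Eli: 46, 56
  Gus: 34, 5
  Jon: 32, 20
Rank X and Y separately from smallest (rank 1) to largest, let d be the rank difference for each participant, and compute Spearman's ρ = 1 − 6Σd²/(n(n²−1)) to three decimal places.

Ranks of variable 1: 2, 1, 6, 5, 7, 4, 3
Ranks of variable 2: 4, 6, 2, 5, 7, 1, 3
d = r₁ − r₂: -2, -5, 4, 0, 0, 3, 0
d²: 4, 25, 16, 0, 0, 9, 0; Σd² = 54
ρ = 1 − 6·54/(7·48) = 1 − 324/336 = 0.036

0.036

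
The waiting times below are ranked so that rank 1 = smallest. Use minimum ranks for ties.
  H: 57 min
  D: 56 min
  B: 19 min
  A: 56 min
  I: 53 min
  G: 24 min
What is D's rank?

4

Sorted (ascending): 19, 24, 53, 56, 56, 57
The 2 values of 56 occupy positions 4–5 → each gets rank 4.
D has value 56 min → rank 4.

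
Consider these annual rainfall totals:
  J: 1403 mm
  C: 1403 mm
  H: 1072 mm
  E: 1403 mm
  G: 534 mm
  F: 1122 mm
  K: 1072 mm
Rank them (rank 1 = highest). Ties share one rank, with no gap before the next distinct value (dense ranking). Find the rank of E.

Sorted (descending): 1403, 1403, 1403, 1122, 1072, 1072, 534
The 3 values of 1403 share dense rank 1.
The 2 values of 1072 share dense rank 3.
Remaining distinct values take the next consecutive integers.
E has value 1403 mm → rank 1.

1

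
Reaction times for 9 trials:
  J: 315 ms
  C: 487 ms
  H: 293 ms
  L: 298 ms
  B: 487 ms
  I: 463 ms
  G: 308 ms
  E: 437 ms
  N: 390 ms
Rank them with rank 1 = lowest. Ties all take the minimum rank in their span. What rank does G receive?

Sorted (ascending): 293, 298, 308, 315, 390, 437, 463, 487, 487
The 2 values of 487 occupy positions 8–9 → each gets rank 8.
G has value 308 ms → rank 3.

3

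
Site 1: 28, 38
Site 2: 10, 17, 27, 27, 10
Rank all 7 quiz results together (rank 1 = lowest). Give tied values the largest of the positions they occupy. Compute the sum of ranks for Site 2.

Sorted (ascending): 10, 10, 17, 27, 27, 28, 38
The 2 values of 10 occupy positions 1–2 → each gets rank 2.
The 2 values of 27 occupy positions 4–5 → each gets rank 5.
Site 2 values → pooled ranks: 10→2, 17→3, 27→5, 27→5, 10→2
Rank sum = 2 + 3 + 5 + 5 + 2 = 17

17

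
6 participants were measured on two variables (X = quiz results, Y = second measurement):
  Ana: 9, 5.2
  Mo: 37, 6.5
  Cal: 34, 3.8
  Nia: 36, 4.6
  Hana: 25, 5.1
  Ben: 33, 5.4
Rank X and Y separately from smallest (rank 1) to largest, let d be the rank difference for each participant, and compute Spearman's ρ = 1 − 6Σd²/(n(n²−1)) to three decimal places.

0.086

Ranks of variable 1: 1, 6, 4, 5, 2, 3
Ranks of variable 2: 4, 6, 1, 2, 3, 5
d = r₁ − r₂: -3, 0, 3, 3, -1, -2
d²: 9, 0, 9, 9, 1, 4; Σd² = 32
ρ = 1 − 6·32/(6·35) = 1 − 192/210 = 0.086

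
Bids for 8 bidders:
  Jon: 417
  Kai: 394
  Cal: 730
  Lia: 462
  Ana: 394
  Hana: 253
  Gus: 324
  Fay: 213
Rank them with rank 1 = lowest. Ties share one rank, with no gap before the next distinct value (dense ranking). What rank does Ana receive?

Sorted (ascending): 213, 253, 324, 394, 394, 417, 462, 730
The 2 values of 394 share dense rank 4.
Remaining distinct values take the next consecutive integers.
Ana has value 394 → rank 4.

4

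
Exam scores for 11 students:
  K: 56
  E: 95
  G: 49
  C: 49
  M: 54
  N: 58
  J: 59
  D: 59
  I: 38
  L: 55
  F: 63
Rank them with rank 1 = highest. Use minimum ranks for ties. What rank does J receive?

Sorted (descending): 95, 63, 59, 59, 58, 56, 55, 54, 49, 49, 38
The 2 values of 59 occupy positions 3–4 → each gets rank 3.
The 2 values of 49 occupy positions 9–10 → each gets rank 9.
J has value 59 → rank 3.

3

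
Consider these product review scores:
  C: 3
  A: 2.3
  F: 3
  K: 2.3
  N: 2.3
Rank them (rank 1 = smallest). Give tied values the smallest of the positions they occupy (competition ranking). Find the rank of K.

1

Sorted (ascending): 2.3, 2.3, 2.3, 3, 3
The 3 values of 2.3 occupy positions 1–3 → each gets rank 1.
The 2 values of 3 occupy positions 4–5 → each gets rank 4.
K has value 2.3 → rank 1.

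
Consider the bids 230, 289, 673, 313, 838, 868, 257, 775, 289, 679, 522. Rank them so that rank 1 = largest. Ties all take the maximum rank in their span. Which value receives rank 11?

Sorted (descending): 868, 838, 775, 679, 673, 522, 313, 289, 289, 257, 230
The 2 values of 289 occupy positions 8–9 → each gets rank 9.
Rank 11 → value 230.

230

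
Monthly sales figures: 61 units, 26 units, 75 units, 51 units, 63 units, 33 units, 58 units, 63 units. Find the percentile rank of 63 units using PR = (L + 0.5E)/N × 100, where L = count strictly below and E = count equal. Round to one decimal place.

N = 8.
Strictly below 63: 5. Equal to 63: 2.
PR = (5 + 0.5·2)/8 × 100 = 75.0

75.0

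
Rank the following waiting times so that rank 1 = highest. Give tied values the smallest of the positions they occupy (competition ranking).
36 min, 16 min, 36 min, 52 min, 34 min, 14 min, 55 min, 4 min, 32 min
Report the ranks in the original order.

3, 7, 3, 2, 5, 8, 1, 9, 6

Sorted (descending): 55, 52, 36, 36, 34, 32, 16, 14, 4
The 2 values of 36 occupy positions 3–4 → each gets rank 3.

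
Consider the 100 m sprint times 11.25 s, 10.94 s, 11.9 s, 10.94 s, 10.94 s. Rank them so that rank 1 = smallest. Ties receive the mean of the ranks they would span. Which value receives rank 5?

11.9

Sorted (ascending): 10.94, 10.94, 10.94, 11.25, 11.9
The 3 values of 10.94 occupy positions 1–3 → average rank 2.
Rank 5 → value 11.9.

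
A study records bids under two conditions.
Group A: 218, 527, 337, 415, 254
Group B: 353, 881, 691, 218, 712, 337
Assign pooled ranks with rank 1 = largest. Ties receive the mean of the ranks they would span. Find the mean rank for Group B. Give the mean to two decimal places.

5.00

Sorted (descending): 881, 712, 691, 527, 415, 353, 337, 337, 254, 218, 218
The 2 values of 337 occupy positions 7–8 → average rank (7+8)/2 = 7.5.
The 2 values of 218 occupy positions 10–11 → average rank (10+11)/2 = 10.5.
Group B values → pooled ranks: 353→6, 881→1, 691→3, 218→10.5, 712→2, 337→7.5
Mean rank = (6 + 1 + 3 + 10.5 + 2 + 7.5) / 6 = 5.00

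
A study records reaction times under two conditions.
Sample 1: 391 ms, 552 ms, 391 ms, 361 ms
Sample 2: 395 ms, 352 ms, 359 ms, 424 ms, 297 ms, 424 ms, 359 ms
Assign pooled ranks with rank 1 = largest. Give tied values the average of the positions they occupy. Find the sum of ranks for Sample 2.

47

Sorted (descending): 552, 424, 424, 395, 391, 391, 361, 359, 359, 352, 297
The 2 values of 424 occupy positions 2–3 → average rank (2+3)/2 = 2.5.
The 2 values of 391 occupy positions 5–6 → average rank (5+6)/2 = 5.5.
The 2 values of 359 occupy positions 8–9 → average rank (8+9)/2 = 8.5.
Sample 2 values → pooled ranks: 395→4, 352→10, 359→8.5, 424→2.5, 297→11, 424→2.5, 359→8.5
Rank sum = 4 + 10 + 8.5 + 2.5 + 11 + 2.5 + 8.5 = 47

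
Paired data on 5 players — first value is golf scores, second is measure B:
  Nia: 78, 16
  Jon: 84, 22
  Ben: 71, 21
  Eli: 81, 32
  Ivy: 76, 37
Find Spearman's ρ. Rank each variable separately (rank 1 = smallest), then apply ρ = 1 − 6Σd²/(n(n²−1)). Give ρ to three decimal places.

0.100

Ranks of variable 1: 3, 5, 1, 4, 2
Ranks of variable 2: 1, 3, 2, 4, 5
d = r₁ − r₂: 2, 2, -1, 0, -3
d²: 4, 4, 1, 0, 9; Σd² = 18
ρ = 1 − 6·18/(5·24) = 1 − 108/120 = 0.100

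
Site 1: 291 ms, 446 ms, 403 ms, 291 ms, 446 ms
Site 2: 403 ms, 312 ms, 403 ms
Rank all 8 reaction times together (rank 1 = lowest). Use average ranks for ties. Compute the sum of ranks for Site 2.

Sorted (ascending): 291, 291, 312, 403, 403, 403, 446, 446
The 2 values of 291 occupy positions 1–2 → average rank (1+2)/2 = 1.5.
The 3 values of 403 occupy positions 4–6 → average rank 5.
The 2 values of 446 occupy positions 7–8 → average rank (7+8)/2 = 7.5.
Site 2 values → pooled ranks: 403→5, 312→3, 403→5
Rank sum = 5 + 3 + 5 = 13

13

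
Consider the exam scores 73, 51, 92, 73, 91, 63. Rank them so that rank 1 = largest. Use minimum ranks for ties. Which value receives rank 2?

91

Sorted (descending): 92, 91, 73, 73, 63, 51
The 2 values of 73 occupy positions 3–4 → each gets rank 3.
Rank 2 → value 91.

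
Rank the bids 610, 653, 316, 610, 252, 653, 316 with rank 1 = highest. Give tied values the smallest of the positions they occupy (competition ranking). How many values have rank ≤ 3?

4

Sorted (descending): 653, 653, 610, 610, 316, 316, 252
The 2 values of 653 occupy positions 1–2 → each gets rank 1.
The 2 values of 610 occupy positions 3–4 → each gets rank 3.
The 2 values of 316 occupy positions 5–6 → each gets rank 5.
Ranks ≤ 3: {1, 1, 3, 3} → 4 values.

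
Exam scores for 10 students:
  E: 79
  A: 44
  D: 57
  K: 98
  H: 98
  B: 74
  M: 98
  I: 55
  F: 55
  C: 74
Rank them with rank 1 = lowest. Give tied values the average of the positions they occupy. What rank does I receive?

2.5

Sorted (ascending): 44, 55, 55, 57, 74, 74, 79, 98, 98, 98
The 2 values of 55 occupy positions 2–3 → average rank (2+3)/2 = 2.5.
The 2 values of 74 occupy positions 5–6 → average rank (5+6)/2 = 5.5.
The 3 values of 98 occupy positions 8–10 → average rank 9.
I has value 55 → rank 2.5.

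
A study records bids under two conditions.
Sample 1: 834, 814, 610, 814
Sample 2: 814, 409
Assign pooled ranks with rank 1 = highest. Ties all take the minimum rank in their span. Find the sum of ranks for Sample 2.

8

Sorted (descending): 834, 814, 814, 814, 610, 409
The 3 values of 814 occupy positions 2–4 → each gets rank 2.
Sample 2 values → pooled ranks: 814→2, 409→6
Rank sum = 2 + 6 = 8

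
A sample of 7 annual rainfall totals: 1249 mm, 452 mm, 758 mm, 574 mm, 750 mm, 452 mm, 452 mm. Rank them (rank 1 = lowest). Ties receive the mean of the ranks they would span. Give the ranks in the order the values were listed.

7, 2, 6, 4, 5, 2, 2

Sorted (ascending): 452, 452, 452, 574, 750, 758, 1249
The 3 values of 452 occupy positions 1–3 → average rank 2.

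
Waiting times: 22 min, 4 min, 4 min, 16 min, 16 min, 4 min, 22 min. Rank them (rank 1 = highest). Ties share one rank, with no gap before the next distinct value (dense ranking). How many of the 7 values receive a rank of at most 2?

4

Sorted (descending): 22, 22, 16, 16, 4, 4, 4
The 2 values of 22 share dense rank 1.
The 2 values of 16 share dense rank 2.
The 3 values of 4 share dense rank 3.
Ranks ≤ 2: {1, 1, 2, 2} → 4 values.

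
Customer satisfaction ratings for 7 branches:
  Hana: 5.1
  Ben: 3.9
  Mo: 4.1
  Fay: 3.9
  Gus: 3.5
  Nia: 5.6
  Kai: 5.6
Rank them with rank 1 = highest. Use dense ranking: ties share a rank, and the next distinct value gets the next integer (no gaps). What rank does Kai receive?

Sorted (descending): 5.6, 5.6, 5.1, 4.1, 3.9, 3.9, 3.5
The 2 values of 5.6 share dense rank 1.
The 2 values of 3.9 share dense rank 4.
Remaining distinct values take the next consecutive integers.
Kai has value 5.6 → rank 1.

1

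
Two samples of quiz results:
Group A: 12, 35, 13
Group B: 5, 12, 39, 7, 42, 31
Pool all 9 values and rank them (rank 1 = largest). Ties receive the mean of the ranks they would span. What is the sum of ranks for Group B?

Sorted (descending): 42, 39, 35, 31, 13, 12, 12, 7, 5
The 2 values of 12 occupy positions 6–7 → average rank (6+7)/2 = 6.5.
Group B values → pooled ranks: 5→9, 12→6.5, 39→2, 7→8, 42→1, 31→4
Rank sum = 9 + 6.5 + 2 + 8 + 1 + 4 = 30.5

30.5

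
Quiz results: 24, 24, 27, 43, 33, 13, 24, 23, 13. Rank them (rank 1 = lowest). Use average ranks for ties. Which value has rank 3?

23

Sorted (ascending): 13, 13, 23, 24, 24, 24, 27, 33, 43
The 2 values of 13 occupy positions 1–2 → average rank (1+2)/2 = 1.5.
The 3 values of 24 occupy positions 4–6 → average rank 5.
Rank 3 → value 23.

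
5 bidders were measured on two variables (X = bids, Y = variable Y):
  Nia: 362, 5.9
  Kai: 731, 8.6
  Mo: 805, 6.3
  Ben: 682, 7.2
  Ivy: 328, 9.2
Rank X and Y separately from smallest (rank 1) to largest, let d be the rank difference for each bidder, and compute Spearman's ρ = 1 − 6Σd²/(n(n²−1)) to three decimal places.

-0.300

Ranks of variable 1: 2, 4, 5, 3, 1
Ranks of variable 2: 1, 4, 2, 3, 5
d = r₁ − r₂: 1, 0, 3, 0, -4
d²: 1, 0, 9, 0, 16; Σd² = 26
ρ = 1 − 6·26/(5·24) = 1 − 156/120 = -0.300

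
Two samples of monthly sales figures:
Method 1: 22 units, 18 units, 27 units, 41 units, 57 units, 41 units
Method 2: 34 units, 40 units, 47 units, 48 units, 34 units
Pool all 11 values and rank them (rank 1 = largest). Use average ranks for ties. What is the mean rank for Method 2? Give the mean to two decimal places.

Sorted (descending): 57, 48, 47, 41, 41, 40, 34, 34, 27, 22, 18
The 2 values of 41 occupy positions 4–5 → average rank (4+5)/2 = 4.5.
The 2 values of 34 occupy positions 7–8 → average rank (7+8)/2 = 7.5.
Method 2 values → pooled ranks: 34→7.5, 40→6, 47→3, 48→2, 34→7.5
Mean rank = (7.5 + 6 + 3 + 2 + 7.5) / 5 = 5.20

5.20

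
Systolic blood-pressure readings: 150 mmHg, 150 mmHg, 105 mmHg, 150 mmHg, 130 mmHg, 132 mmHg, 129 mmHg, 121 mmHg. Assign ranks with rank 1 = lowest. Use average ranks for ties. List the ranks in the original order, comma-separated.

7, 7, 1, 7, 4, 5, 3, 2

Sorted (ascending): 105, 121, 129, 130, 132, 150, 150, 150
The 3 values of 150 occupy positions 6–8 → average rank 7.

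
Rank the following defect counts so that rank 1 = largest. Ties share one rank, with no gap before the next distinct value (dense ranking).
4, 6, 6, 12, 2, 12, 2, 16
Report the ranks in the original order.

4, 3, 3, 2, 5, 2, 5, 1

Sorted (descending): 16, 12, 12, 6, 6, 4, 2, 2
The 2 values of 12 share dense rank 2.
The 2 values of 6 share dense rank 3.
The 2 values of 2 share dense rank 5.
Remaining distinct values take the next consecutive integers.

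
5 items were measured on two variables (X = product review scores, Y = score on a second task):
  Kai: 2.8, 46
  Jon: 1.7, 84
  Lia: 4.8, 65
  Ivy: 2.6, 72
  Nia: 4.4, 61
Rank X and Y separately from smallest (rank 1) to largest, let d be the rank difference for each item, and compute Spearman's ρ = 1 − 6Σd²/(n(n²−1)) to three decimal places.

-0.600

Ranks of variable 1: 3, 1, 5, 2, 4
Ranks of variable 2: 1, 5, 3, 4, 2
d = r₁ − r₂: 2, -4, 2, -2, 2
d²: 4, 16, 4, 4, 4; Σd² = 32
ρ = 1 − 6·32/(5·24) = 1 − 192/120 = -0.600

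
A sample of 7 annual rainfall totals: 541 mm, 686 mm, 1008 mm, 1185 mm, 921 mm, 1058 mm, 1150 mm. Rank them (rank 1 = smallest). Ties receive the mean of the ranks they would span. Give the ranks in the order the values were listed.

Sorted (ascending): 541, 686, 921, 1008, 1058, 1150, 1185
No ties — each value takes its position as its rank.

1, 2, 4, 7, 3, 5, 6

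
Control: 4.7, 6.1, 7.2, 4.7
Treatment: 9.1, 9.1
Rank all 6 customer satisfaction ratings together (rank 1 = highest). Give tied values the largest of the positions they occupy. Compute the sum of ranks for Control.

Sorted (descending): 9.1, 9.1, 7.2, 6.1, 4.7, 4.7
The 2 values of 9.1 occupy positions 1–2 → each gets rank 2.
The 2 values of 4.7 occupy positions 5–6 → each gets rank 6.
Control values → pooled ranks: 4.7→6, 6.1→4, 7.2→3, 4.7→6
Rank sum = 6 + 4 + 3 + 6 = 19

19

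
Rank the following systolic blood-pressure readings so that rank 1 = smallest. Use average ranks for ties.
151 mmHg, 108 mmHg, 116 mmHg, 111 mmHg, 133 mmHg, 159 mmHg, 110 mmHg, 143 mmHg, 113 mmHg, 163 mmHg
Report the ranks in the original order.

8, 1, 5, 3, 6, 9, 2, 7, 4, 10

Sorted (ascending): 108, 110, 111, 113, 116, 133, 143, 151, 159, 163
No ties — each value takes its position as its rank.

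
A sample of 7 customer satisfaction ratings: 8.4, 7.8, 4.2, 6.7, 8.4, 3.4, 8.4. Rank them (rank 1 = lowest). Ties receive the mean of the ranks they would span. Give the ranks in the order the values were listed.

Sorted (ascending): 3.4, 4.2, 6.7, 7.8, 8.4, 8.4, 8.4
The 3 values of 8.4 occupy positions 5–7 → average rank 6.

6, 4, 2, 3, 6, 1, 6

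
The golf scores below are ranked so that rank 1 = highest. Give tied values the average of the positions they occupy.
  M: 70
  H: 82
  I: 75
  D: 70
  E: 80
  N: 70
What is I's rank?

Sorted (descending): 82, 80, 75, 70, 70, 70
The 3 values of 70 occupy positions 4–6 → average rank 5.
I has value 75 → rank 3.

3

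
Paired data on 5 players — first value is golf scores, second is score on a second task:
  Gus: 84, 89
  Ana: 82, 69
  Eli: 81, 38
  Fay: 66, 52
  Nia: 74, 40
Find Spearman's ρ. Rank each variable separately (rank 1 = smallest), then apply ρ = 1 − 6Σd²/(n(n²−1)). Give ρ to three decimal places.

Ranks of variable 1: 5, 4, 3, 1, 2
Ranks of variable 2: 5, 4, 1, 3, 2
d = r₁ − r₂: 0, 0, 2, -2, 0
d²: 0, 0, 4, 4, 0; Σd² = 8
ρ = 1 − 6·8/(5·24) = 1 − 48/120 = 0.600

0.600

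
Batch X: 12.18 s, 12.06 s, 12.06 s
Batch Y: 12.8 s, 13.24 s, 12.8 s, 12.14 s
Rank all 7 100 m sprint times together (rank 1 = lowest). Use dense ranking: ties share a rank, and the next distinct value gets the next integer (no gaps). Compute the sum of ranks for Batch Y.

Sorted (ascending): 12.06, 12.06, 12.14, 12.18, 12.8, 12.8, 13.24
The 2 values of 12.06 share dense rank 1.
The 2 values of 12.8 share dense rank 4.
Remaining distinct values take the next consecutive integers.
Batch Y values → pooled ranks: 12.8→4, 13.24→5, 12.8→4, 12.14→2
Rank sum = 4 + 5 + 4 + 2 = 15

15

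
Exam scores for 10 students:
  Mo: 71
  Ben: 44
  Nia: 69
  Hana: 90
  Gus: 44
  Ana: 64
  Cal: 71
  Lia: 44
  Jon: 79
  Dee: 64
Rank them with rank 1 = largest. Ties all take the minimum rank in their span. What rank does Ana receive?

6

Sorted (descending): 90, 79, 71, 71, 69, 64, 64, 44, 44, 44
The 2 values of 71 occupy positions 3–4 → each gets rank 3.
The 2 values of 64 occupy positions 6–7 → each gets rank 6.
The 3 values of 44 occupy positions 8–10 → each gets rank 8.
Ana has value 64 → rank 6.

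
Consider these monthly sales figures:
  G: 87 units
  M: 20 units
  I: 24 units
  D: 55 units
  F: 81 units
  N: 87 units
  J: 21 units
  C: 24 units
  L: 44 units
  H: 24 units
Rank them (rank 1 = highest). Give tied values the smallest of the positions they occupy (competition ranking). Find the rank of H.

6

Sorted (descending): 87, 87, 81, 55, 44, 24, 24, 24, 21, 20
The 2 values of 87 occupy positions 1–2 → each gets rank 1.
The 3 values of 24 occupy positions 6–8 → each gets rank 6.
H has value 24 units → rank 6.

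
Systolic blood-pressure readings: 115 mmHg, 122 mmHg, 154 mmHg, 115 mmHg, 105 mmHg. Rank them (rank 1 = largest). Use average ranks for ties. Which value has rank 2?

Sorted (descending): 154, 122, 115, 115, 105
The 2 values of 115 occupy positions 3–4 → average rank (3+4)/2 = 3.5.
Rank 2 → value 122.

122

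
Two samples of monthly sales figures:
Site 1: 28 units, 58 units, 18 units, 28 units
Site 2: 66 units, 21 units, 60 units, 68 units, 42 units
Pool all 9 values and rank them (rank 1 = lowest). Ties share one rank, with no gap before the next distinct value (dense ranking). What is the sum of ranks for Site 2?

27

Sorted (ascending): 18, 21, 28, 28, 42, 58, 60, 66, 68
The 2 values of 28 share dense rank 3.
Remaining distinct values take the next consecutive integers.
Site 2 values → pooled ranks: 66→7, 21→2, 60→6, 68→8, 42→4
Rank sum = 7 + 2 + 6 + 8 + 4 = 27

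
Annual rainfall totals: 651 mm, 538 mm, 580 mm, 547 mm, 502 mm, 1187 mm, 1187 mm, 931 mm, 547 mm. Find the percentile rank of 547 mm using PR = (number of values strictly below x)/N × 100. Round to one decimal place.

N = 9.
Strictly below 547: 2. Equal to 547: 2.
PR = 2/9 × 100 = 22.2

22.2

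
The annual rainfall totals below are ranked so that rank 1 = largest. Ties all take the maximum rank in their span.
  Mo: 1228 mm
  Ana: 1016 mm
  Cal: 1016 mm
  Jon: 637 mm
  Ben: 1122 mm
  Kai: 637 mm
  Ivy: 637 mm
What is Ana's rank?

4

Sorted (descending): 1228, 1122, 1016, 1016, 637, 637, 637
The 2 values of 1016 occupy positions 3–4 → each gets rank 4.
The 3 values of 637 occupy positions 5–7 → each gets rank 7.
Ana has value 1016 mm → rank 4.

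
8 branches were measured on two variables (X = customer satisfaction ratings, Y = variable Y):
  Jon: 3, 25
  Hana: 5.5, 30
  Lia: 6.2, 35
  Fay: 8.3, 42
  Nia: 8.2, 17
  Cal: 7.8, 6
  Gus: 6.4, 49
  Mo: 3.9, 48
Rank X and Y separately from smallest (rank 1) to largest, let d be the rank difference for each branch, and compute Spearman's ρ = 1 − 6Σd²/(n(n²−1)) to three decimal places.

-0.119

Ranks of variable 1: 1, 3, 4, 8, 7, 6, 5, 2
Ranks of variable 2: 3, 4, 5, 6, 2, 1, 8, 7
d = r₁ − r₂: -2, -1, -1, 2, 5, 5, -3, -5
d²: 4, 1, 1, 4, 25, 25, 9, 25; Σd² = 94
ρ = 1 − 6·94/(8·63) = 1 − 564/504 = -0.119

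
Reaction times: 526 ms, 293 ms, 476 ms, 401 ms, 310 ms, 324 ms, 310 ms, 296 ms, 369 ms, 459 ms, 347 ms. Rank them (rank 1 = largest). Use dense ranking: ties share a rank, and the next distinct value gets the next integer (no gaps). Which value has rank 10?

Sorted (descending): 526, 476, 459, 401, 369, 347, 324, 310, 310, 296, 293
The 2 values of 310 share dense rank 8.
Remaining distinct values take the next consecutive integers.
Rank 10 → value 293.

293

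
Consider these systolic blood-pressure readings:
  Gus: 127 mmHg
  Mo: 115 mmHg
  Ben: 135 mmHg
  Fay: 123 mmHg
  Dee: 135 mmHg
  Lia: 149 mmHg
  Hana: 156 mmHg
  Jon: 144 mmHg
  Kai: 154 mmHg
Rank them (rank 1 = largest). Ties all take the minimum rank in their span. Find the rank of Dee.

5

Sorted (descending): 156, 154, 149, 144, 135, 135, 127, 123, 115
The 2 values of 135 occupy positions 5–6 → each gets rank 5.
Dee has value 135 mmHg → rank 5.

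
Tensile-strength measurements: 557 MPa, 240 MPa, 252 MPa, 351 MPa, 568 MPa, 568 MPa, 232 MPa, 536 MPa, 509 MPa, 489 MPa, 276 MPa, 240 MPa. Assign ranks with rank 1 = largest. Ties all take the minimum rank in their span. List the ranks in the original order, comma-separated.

3, 10, 9, 7, 1, 1, 12, 4, 5, 6, 8, 10

Sorted (descending): 568, 568, 557, 536, 509, 489, 351, 276, 252, 240, 240, 232
The 2 values of 568 occupy positions 1–2 → each gets rank 1.
The 2 values of 240 occupy positions 10–11 → each gets rank 10.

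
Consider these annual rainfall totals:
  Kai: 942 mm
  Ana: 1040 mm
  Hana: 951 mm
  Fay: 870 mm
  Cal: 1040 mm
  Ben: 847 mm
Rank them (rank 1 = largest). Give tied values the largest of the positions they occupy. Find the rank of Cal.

2

Sorted (descending): 1040, 1040, 951, 942, 870, 847
The 2 values of 1040 occupy positions 1–2 → each gets rank 2.
Cal has value 1040 mm → rank 2.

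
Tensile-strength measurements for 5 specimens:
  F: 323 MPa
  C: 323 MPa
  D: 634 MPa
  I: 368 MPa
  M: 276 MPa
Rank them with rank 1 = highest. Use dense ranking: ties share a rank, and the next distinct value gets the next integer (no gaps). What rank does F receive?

Sorted (descending): 634, 368, 323, 323, 276
The 2 values of 323 share dense rank 3.
Remaining distinct values take the next consecutive integers.
F has value 323 MPa → rank 3.

3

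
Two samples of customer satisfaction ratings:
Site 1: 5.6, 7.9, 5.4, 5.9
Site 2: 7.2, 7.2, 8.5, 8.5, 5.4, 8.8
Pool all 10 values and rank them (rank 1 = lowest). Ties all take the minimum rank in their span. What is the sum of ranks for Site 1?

15

Sorted (ascending): 5.4, 5.4, 5.6, 5.9, 7.2, 7.2, 7.9, 8.5, 8.5, 8.8
The 2 values of 5.4 occupy positions 1–2 → each gets rank 1.
The 2 values of 7.2 occupy positions 5–6 → each gets rank 5.
The 2 values of 8.5 occupy positions 8–9 → each gets rank 8.
Site 1 values → pooled ranks: 5.6→3, 7.9→7, 5.4→1, 5.9→4
Rank sum = 3 + 7 + 1 + 4 = 15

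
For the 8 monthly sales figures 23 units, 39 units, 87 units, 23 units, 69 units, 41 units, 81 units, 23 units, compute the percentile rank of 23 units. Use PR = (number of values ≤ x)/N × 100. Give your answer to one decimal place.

N = 8.
Strictly below 23: 0. Equal to 23: 3.
PR = 3/8 × 100 = 37.5

37.5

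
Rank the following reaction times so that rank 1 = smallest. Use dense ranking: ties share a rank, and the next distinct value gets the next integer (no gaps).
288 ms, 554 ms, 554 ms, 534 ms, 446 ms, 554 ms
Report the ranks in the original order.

Sorted (ascending): 288, 446, 534, 554, 554, 554
The 3 values of 554 share dense rank 4.
Remaining distinct values take the next consecutive integers.

1, 4, 4, 3, 2, 4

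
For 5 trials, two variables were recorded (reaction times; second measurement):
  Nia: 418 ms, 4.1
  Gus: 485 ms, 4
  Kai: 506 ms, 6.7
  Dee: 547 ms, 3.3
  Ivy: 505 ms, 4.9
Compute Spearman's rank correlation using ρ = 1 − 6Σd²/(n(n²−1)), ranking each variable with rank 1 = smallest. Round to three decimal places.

-0.100

Ranks of variable 1: 1, 2, 4, 5, 3
Ranks of variable 2: 3, 2, 5, 1, 4
d = r₁ − r₂: -2, 0, -1, 4, -1
d²: 4, 0, 1, 16, 1; Σd² = 22
ρ = 1 − 6·22/(5·24) = 1 − 132/120 = -0.100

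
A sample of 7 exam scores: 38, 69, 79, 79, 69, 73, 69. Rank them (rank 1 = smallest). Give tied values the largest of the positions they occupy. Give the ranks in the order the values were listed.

Sorted (ascending): 38, 69, 69, 69, 73, 79, 79
The 3 values of 69 occupy positions 2–4 → each gets rank 4.
The 2 values of 79 occupy positions 6–7 → each gets rank 7.

1, 4, 7, 7, 4, 5, 4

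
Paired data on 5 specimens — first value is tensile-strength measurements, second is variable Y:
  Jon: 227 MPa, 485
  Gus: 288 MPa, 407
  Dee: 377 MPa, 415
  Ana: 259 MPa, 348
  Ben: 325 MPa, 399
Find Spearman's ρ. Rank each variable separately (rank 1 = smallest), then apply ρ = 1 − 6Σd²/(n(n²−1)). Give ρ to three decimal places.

-0.100

Ranks of variable 1: 1, 3, 5, 2, 4
Ranks of variable 2: 5, 3, 4, 1, 2
d = r₁ − r₂: -4, 0, 1, 1, 2
d²: 16, 0, 1, 1, 4; Σd² = 22
ρ = 1 − 6·22/(5·24) = 1 − 132/120 = -0.100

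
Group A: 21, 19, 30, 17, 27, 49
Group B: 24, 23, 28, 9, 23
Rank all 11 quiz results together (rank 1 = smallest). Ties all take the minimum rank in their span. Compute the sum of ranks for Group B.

27

Sorted (ascending): 9, 17, 19, 21, 23, 23, 24, 27, 28, 30, 49
The 2 values of 23 occupy positions 5–6 → each gets rank 5.
Group B values → pooled ranks: 24→7, 23→5, 28→9, 9→1, 23→5
Rank sum = 7 + 5 + 9 + 1 + 5 = 27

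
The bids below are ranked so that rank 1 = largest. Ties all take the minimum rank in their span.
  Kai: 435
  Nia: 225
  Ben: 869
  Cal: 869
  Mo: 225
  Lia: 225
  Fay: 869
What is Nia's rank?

5

Sorted (descending): 869, 869, 869, 435, 225, 225, 225
The 3 values of 869 occupy positions 1–3 → each gets rank 1.
The 3 values of 225 occupy positions 5–7 → each gets rank 5.
Nia has value 225 → rank 5.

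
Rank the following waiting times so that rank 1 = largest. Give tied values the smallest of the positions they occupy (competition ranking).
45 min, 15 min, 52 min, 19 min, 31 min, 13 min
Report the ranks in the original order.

Sorted (descending): 52, 45, 31, 19, 15, 13
No ties — each value takes its position as its rank.

2, 5, 1, 4, 3, 6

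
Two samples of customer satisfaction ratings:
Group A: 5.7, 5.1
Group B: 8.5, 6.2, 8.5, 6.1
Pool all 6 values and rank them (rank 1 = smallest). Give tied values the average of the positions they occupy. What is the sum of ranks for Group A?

Sorted (ascending): 5.1, 5.7, 6.1, 6.2, 8.5, 8.5
The 2 values of 8.5 occupy positions 5–6 → average rank (5+6)/2 = 5.5.
Group A values → pooled ranks: 5.7→2, 5.1→1
Rank sum = 2 + 1 = 3

3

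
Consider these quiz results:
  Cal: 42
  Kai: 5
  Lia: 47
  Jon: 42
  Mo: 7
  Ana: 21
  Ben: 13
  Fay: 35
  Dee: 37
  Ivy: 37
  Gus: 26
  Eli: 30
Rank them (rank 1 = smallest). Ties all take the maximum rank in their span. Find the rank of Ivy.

Sorted (ascending): 5, 7, 13, 21, 26, 30, 35, 37, 37, 42, 42, 47
The 2 values of 37 occupy positions 8–9 → each gets rank 9.
The 2 values of 42 occupy positions 10–11 → each gets rank 11.
Ivy has value 37 → rank 9.

9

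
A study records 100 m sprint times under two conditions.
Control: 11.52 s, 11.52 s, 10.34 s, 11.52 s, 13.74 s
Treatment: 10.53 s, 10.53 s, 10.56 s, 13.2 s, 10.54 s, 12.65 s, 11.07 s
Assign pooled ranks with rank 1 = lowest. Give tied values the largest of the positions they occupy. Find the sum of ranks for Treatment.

Sorted (ascending): 10.34, 10.53, 10.53, 10.54, 10.56, 11.07, 11.52, 11.52, 11.52, 12.65, 13.2, 13.74
The 2 values of 10.53 occupy positions 2–3 → each gets rank 3.
The 3 values of 11.52 occupy positions 7–9 → each gets rank 9.
Treatment values → pooled ranks: 10.53→3, 10.53→3, 10.56→5, 13.2→11, 10.54→4, 12.65→10, 11.07→6
Rank sum = 3 + 3 + 5 + 11 + 4 + 10 + 6 = 42

42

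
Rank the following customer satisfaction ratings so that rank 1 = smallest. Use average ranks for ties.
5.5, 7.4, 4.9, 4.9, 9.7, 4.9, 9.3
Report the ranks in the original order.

4, 5, 2, 2, 7, 2, 6

Sorted (ascending): 4.9, 4.9, 4.9, 5.5, 7.4, 9.3, 9.7
The 3 values of 4.9 occupy positions 1–3 → average rank 2.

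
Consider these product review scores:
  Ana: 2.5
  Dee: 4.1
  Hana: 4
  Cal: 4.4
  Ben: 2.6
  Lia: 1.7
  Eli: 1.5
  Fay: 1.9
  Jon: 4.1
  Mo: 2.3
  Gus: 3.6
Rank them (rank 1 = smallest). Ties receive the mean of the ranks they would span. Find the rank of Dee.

9.5

Sorted (ascending): 1.5, 1.7, 1.9, 2.3, 2.5, 2.6, 3.6, 4, 4.1, 4.1, 4.4
The 2 values of 4.1 occupy positions 9–10 → average rank (9+10)/2 = 9.5.
Dee has value 4.1 → rank 9.5.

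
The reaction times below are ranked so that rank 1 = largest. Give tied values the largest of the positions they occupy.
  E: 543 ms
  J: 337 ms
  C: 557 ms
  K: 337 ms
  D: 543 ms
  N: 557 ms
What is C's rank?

Sorted (descending): 557, 557, 543, 543, 337, 337
The 2 values of 557 occupy positions 1–2 → each gets rank 2.
The 2 values of 543 occupy positions 3–4 → each gets rank 4.
The 2 values of 337 occupy positions 5–6 → each gets rank 6.
C has value 557 ms → rank 2.

2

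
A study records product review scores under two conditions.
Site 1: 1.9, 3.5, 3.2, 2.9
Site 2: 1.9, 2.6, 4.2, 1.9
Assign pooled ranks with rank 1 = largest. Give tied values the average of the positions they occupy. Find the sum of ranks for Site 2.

20

Sorted (descending): 4.2, 3.5, 3.2, 2.9, 2.6, 1.9, 1.9, 1.9
The 3 values of 1.9 occupy positions 6–8 → average rank 7.
Site 2 values → pooled ranks: 1.9→7, 2.6→5, 4.2→1, 1.9→7
Rank sum = 7 + 5 + 1 + 7 = 20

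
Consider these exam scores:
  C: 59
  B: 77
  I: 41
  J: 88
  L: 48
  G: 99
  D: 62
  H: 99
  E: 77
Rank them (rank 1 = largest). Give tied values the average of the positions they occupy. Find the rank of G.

Sorted (descending): 99, 99, 88, 77, 77, 62, 59, 48, 41
The 2 values of 99 occupy positions 1–2 → average rank (1+2)/2 = 1.5.
The 2 values of 77 occupy positions 4–5 → average rank (4+5)/2 = 4.5.
G has value 99 → rank 1.5.

1.5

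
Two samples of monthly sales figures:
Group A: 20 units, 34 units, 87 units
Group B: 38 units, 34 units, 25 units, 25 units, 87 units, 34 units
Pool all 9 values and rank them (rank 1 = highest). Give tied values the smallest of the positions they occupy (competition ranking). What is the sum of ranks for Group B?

Sorted (descending): 87, 87, 38, 34, 34, 34, 25, 25, 20
The 2 values of 87 occupy positions 1–2 → each gets rank 1.
The 3 values of 34 occupy positions 4–6 → each gets rank 4.
The 2 values of 25 occupy positions 7–8 → each gets rank 7.
Group B values → pooled ranks: 38→3, 34→4, 25→7, 25→7, 87→1, 34→4
Rank sum = 3 + 4 + 7 + 7 + 1 + 4 = 26

26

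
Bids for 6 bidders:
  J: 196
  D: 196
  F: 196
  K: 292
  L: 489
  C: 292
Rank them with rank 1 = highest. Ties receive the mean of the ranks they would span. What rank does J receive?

Sorted (descending): 489, 292, 292, 196, 196, 196
The 2 values of 292 occupy positions 2–3 → average rank (2+3)/2 = 2.5.
The 3 values of 196 occupy positions 4–6 → average rank 5.
J has value 196 → rank 5.

5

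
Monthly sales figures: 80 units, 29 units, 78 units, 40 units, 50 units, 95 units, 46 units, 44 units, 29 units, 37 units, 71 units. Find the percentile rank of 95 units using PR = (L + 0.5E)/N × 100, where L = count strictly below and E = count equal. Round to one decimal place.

95.5

N = 11.
Strictly below 95: 10. Equal to 95: 1.
PR = (10 + 0.5·1)/11 × 100 = 95.5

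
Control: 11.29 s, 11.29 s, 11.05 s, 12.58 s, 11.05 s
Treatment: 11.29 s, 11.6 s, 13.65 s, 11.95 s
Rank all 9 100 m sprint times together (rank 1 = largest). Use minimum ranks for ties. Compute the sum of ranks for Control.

Sorted (descending): 13.65, 12.58, 11.95, 11.6, 11.29, 11.29, 11.29, 11.05, 11.05
The 3 values of 11.29 occupy positions 5–7 → each gets rank 5.
The 2 values of 11.05 occupy positions 8–9 → each gets rank 8.
Control values → pooled ranks: 11.29→5, 11.29→5, 11.05→8, 12.58→2, 11.05→8
Rank sum = 5 + 5 + 8 + 2 + 8 = 28

28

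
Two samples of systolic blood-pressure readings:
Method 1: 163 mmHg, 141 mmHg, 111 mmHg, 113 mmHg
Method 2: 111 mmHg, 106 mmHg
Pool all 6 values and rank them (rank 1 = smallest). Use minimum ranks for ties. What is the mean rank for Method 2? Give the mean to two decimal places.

Sorted (ascending): 106, 111, 111, 113, 141, 163
The 2 values of 111 occupy positions 2–3 → each gets rank 2.
Method 2 values → pooled ranks: 111→2, 106→1
Mean rank = (2 + 1) / 2 = 1.50

1.50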